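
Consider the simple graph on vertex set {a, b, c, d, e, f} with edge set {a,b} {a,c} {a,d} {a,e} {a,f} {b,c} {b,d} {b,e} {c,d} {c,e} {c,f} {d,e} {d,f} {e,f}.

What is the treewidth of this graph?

4

A width-4 tree decomposition is:
Bags: B1 = {a, b, c, d, e}  B2 = {a, c, d, e, f}
Tree: B1–B2
Each bag holds 5 vertices, so the decomposition has width 4, which upper-bounds the treewidth. For the lower bound, the 5 vertices {a, c, d, e, f} are pairwise adjacent, and any tree decomposition puts a clique entirely inside one bag — forcing width ≥ 4. Therefore the treewidth is 4.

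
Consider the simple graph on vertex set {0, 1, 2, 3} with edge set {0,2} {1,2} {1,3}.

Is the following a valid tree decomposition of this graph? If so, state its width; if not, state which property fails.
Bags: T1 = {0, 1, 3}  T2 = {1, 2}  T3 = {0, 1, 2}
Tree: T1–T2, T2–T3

A tree decomposition must satisfy three properties: every vertex lies in some bag; for every edge, both endpoints lie together in some bag; and for every vertex, the bags containing it form a connected subtree. Here bags containing vertex 0 are not connected in the tree, so the decomposition is invalid.

No — bags containing vertex 0 are not connected in the tree.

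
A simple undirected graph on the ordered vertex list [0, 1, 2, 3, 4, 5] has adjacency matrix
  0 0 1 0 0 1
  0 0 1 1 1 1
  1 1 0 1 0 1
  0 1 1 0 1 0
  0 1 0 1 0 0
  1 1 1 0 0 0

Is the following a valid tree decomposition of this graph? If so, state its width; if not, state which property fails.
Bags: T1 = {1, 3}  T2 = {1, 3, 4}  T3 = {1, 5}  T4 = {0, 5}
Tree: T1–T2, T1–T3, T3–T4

A tree decomposition must satisfy three properties: every vertex lies in some bag; for every edge, both endpoints lie together in some bag; and for every vertex, the bags containing it form a connected subtree. Here vertex 2 appears in no bag, so the decomposition is invalid.

No — vertex 2 appears in no bag.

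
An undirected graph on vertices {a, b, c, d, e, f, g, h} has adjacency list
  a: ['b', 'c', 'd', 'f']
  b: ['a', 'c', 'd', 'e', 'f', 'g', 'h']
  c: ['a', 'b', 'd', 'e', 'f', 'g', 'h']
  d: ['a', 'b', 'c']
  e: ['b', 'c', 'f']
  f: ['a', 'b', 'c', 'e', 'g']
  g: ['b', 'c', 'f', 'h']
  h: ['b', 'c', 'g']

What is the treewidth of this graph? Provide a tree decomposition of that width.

Every bag has size at most 4, so the width is 4 − 1 = 3 and tw(G) ≤ 3. For the lower bound, the 4 vertices {a, b, c, d} are pairwise adjacent, and any tree decomposition puts a clique entirely inside one bag — forcing width ≥ 3. Therefore the treewidth is 3.

Treewidth 3.
One optimal decomposition is:
Bags: B1 = {b, c, e, f}  B2 = {a, b, c, f}  B3 = {b, c, f, g}  B4 = {b, c, g, h}  B5 = {a, b, c, d}
Tree: B1–B2, B2–B3, B3–B4, B2–B5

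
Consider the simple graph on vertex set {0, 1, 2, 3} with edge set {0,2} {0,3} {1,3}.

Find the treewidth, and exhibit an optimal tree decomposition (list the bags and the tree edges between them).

Treewidth 1.
One optimal decomposition is:
Bags: B1 = {0, 3}  B2 = {1, 3}  B3 = {0, 2}
Tree: B1–B2, B1–B3

Each bag holds 2 vertices, so the decomposition has width 1, which upper-bounds the treewidth. G has an edge, so its treewidth is at least 1. Hence tw(G) = 1 exactly.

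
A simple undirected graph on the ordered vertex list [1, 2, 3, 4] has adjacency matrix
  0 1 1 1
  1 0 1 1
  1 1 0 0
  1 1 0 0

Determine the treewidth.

2

A width-2 tree decomposition is:
Bags: B1 = {1, 2, 3}  B2 = {1, 2, 4}
Tree: B1–B2
Every bag has size at most 3, so the width is 3 − 1 = 2 and tw(G) ≤ 2. For the lower bound, the 3 vertices {1, 2, 3} are pairwise adjacent, and any tree decomposition puts a clique entirely inside one bag — forcing width ≥ 2. Hence tw(G) = 2 exactly.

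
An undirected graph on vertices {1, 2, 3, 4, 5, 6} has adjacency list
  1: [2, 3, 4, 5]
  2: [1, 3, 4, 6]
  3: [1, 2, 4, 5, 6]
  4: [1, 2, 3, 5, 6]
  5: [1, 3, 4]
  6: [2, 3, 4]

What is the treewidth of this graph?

A width-3 tree decomposition is:
Bags: B1 = {1, 3, 4, 5}  B2 = {1, 2, 3, 4}  B3 = {2, 3, 4, 6}
Tree: B1–B2, B2–B3
Each bag holds 4 vertices, so the decomposition has width 3, which upper-bounds the treewidth. On the other hand G contains the 4-clique {1, 2, 3, 4}. A clique must lie in a single bag of any decomposition, so no decomposition can have width below 3. Combining the bounds, tw(G) = 3.

3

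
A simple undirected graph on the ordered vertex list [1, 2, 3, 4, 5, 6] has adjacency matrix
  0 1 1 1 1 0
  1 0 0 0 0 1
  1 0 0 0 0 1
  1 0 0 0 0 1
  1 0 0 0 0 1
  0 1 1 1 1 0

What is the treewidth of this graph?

2

A width-2 tree decomposition is:
Bags: B1 = {1, 3, 6}  B2 = {1, 2, 6}  B3 = {1, 4, 6}  B4 = {1, 5, 6}
Tree: B1–B2, B2–B3, B3–B4
Every bag has size at most 3, so the width is 3 − 1 = 2 and tw(G) ≤ 2. For the lower bound, G contains the cycle 1–3–6–2–1, so G is not a forest; only forests have treewidth ≤ 1, hence tw(G) ≥ 2. Hence tw(G) = 2 exactly.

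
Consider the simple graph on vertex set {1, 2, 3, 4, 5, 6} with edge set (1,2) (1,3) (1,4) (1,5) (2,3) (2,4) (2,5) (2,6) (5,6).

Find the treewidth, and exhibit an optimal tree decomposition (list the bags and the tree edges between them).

The largest bag has 3 vertices, giving width 2; this decomposition certifies tw(G) ≤ 2. For the lower bound, the 3 vertices {1, 2, 3} are pairwise adjacent, and any tree decomposition puts a clique entirely inside one bag — forcing width ≥ 2. The upper and lower bounds meet at 2, so that is the treewidth.

Treewidth 2.
Bags: B1 = {1, 2, 5}  B2 = {2, 5, 6}  B3 = {1, 2, 4}  B4 = {1, 2, 3}
Tree: B1–B2, B1–B3, B3–B4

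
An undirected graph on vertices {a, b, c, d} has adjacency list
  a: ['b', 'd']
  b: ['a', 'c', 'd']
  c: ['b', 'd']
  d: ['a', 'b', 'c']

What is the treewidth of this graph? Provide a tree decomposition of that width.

Each bag holds 3 vertices, so the decomposition has width 2, which upper-bounds the treewidth. For the lower bound, the 3 vertices {b, c, d} are pairwise adjacent, and any tree decomposition puts a clique entirely inside one bag — forcing width ≥ 2. Therefore the treewidth is 2.

Treewidth 2.
One such decomposition:
Bags: B1 = {b, c, d}  B2 = {a, b, d}
Tree: B1–B2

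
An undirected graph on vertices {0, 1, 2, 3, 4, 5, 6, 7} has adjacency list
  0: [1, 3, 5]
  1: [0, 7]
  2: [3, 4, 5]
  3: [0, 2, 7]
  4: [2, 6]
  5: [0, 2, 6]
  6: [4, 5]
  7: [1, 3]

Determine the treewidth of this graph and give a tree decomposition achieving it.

The largest bag has 3 vertices, giving width 2; this decomposition certifies tw(G) ≤ 2. Since 4–6–5–2–4 is a cycle in G, G is not acyclic. Forests are exactly the graphs of treewidth ≤ 1, so tw(G) ≥ 2. Combining the bounds, tw(G) = 2.

Treewidth 2.
Bags: B1 = {2, 4, 6}  B2 = {2, 5, 6}  B3 = {2, 3, 5}  B4 = {0, 3, 5}  B5 = {0, 3, 7}  B6 = {0, 1, 7}
Tree: B1–B2, B2–B3, B3–B4, B4–B5, B5–B6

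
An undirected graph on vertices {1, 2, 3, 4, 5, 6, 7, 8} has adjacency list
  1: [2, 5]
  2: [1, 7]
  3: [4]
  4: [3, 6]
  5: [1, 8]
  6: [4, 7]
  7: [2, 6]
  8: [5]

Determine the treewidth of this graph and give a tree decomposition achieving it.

Treewidth 1.
One such decomposition:
Bags: B1 = {5, 8}  B2 = {1, 5}  B3 = {1, 2}  B4 = {2, 7}  B5 = {6, 7}  B6 = {4, 6}  B7 = {3, 4}
Tree: B1–B2, B2–B3, B3–B4, B4–B5, B5–B6, B6–B7

Every bag has size at most 2, so the width is 2 − 1 = 1 and tw(G) ≤ 1. G has an edge, so its treewidth is at least 1. Hence tw(G) = 1 exactly.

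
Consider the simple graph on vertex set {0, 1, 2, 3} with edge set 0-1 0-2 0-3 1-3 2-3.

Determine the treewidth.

A width-2 tree decomposition is:
Bags: B1 = {0, 2, 3}  B2 = {0, 1, 3}
Tree: B1–B2
Every bag has size at most 3, so the width is 3 − 1 = 2 and tw(G) ≤ 2. On the other hand G contains the 3-clique {0, 1, 3}. A clique must lie in a single bag of any decomposition, so no decomposition can have width below 2. The upper and lower bounds meet at 2, so that is the treewidth.

2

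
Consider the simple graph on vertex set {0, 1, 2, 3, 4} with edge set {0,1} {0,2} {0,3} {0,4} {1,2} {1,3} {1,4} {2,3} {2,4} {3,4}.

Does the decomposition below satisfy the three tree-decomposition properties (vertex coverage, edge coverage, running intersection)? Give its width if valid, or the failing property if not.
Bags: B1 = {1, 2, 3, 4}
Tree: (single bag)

A tree decomposition must satisfy three properties: every vertex lies in some bag; for every edge, both endpoints lie together in some bag; and for every vertex, the bags containing it form a connected subtree. Here vertex 0 appears in no bag, so the decomposition is invalid.

No — vertex 0 appears in no bag.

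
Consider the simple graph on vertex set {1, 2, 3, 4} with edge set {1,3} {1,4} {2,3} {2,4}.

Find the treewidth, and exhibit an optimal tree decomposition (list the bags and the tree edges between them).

Treewidth 2.
One such decomposition:
Bags: B1 = {1, 2, 4}  B2 = {1, 2, 3}
Tree: B1–B2

Each bag holds 3 vertices, so the decomposition has width 2, which upper-bounds the treewidth. The edges 2–4–1–3–2 form a cycle, so G is not a tree and its treewidth is at least 2. Therefore the treewidth is 2.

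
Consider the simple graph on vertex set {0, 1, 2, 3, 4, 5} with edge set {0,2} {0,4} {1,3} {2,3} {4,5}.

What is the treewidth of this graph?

A width-1 tree decomposition is:
Bags: B1 = {0, 2}  B2 = {2, 3}  B3 = {0, 4}  B4 = {4, 5}  B5 = {1, 3}
Tree: B1–B2, B1–B3, B3–B4, B2–B5
Every bag has size at most 2, so the width is 2 − 1 = 1 and tw(G) ≤ 1. Since G has at least one edge (e.g. 2–0), it is not an edgeless graph, so tw(G) ≥ 1. Hence tw(G) = 1 exactly.

1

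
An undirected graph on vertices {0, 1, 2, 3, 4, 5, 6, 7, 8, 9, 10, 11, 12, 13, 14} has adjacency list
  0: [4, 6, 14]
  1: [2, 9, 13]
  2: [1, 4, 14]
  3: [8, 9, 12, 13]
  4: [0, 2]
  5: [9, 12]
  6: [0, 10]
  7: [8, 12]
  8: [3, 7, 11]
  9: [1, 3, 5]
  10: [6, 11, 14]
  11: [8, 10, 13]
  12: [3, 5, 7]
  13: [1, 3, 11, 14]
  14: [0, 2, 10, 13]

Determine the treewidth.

A width-3 tree decomposition is:
Bags: B1 = {0, 2, 4, 6}  B2 = {0, 2, 6, 14}  B3 = {2, 6, 10, 14}  B4 = {1, 2, 10, 14}  B5 = {1, 10, 13, 14}  B6 = {1, 10, 11, 13}  B7 = {1, 9, 11, 13}  B8 = {3, 9, 11, 13}  B9 = {3, 8, 9, 11}  B10 = {3, 5, 8, 9}  B11 = {3, 5, 8, 12}  B12 = {5, 7, 8, 12}
Tree: B1–B2, B2–B3, B3–B4, B4–B5, B5–B6, B6–B7, B7–B8, B8–B9, B9–B10, B10–B11, B11–B12
The largest bag has 4 vertices, giving width 3; this decomposition certifies tw(G) ≤ 3. For the lower bound: the 4 vertex sets {0,4,6}, {2}, {14}, {1,10,11,13} are disjoint, each induces a connected subgraph, and every pair is joined by at least one edge of G. Contracting each set to a single vertex therefore yields K_{4} as a minor, and since treewidth is minor-monotone, tw(G) ≥ tw(K_{4}) = 3. Hence tw(G) = 3 exactly.

3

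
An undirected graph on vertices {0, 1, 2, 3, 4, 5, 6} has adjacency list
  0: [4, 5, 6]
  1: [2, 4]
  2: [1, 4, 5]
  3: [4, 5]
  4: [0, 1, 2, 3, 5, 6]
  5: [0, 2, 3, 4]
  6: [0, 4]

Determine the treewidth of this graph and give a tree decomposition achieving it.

Treewidth 2.
One such decomposition:
Bags: B1 = {0, 4, 5}  B2 = {0, 4, 6}  B3 = {3, 4, 5}  B4 = {2, 4, 5}  B5 = {1, 2, 4}
Tree: B1–B2, B1–B3, B1–B4, B4–B5

Every bag has size at most 3, so the width is 3 − 1 = 2 and tw(G) ≤ 2. For the lower bound, the 3 vertices {1, 2, 4} are pairwise adjacent, and any tree decomposition puts a clique entirely inside one bag — forcing width ≥ 2. Therefore the treewidth is 2.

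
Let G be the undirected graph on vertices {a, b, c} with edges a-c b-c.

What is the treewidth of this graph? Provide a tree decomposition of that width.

Treewidth 1.
One optimal decomposition is:
Bags: B1 = {b, c}  B2 = {a, c}
Tree: B1–B2

Every bag has size at most 2, so the width is 2 − 1 = 1 and tw(G) ≤ 1. Since G has at least one edge (e.g. c–b), it is not an edgeless graph, so tw(G) ≥ 1. Combining the bounds, tw(G) = 1.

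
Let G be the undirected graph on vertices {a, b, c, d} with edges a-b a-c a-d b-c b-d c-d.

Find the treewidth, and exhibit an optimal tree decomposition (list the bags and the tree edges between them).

Treewidth 3.
Bags: B1 = {a, b, c, d}
Tree: (single bag)

With just one bag of size 4, the width is 4 − 1 = 3, so tw(G) ≤ 3. On the other hand G contains the 4-clique {a, b, c, d}. A clique must lie in a single bag of any decomposition, so no decomposition can have width below 3. The upper and lower bounds meet at 3, so that is the treewidth.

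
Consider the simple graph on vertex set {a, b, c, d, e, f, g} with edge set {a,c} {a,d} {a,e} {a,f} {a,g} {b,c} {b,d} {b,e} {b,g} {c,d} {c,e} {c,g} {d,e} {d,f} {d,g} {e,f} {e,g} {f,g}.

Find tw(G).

A width-4 tree decomposition is:
Bags: B1 = {a, c, d, e, g}  B2 = {b, c, d, e, g}  B3 = {a, d, e, f, g}
Tree: B1–B2, B1–B3
Every bag has size at most 5, so the width is 5 − 1 = 4 and tw(G) ≤ 4. Conversely, {a, c, d, e, g} is a clique of size 5, and the vertices of any clique must share a bag in every tree decomposition; so some bag has ≥ 5 vertices and tw(G) ≥ 4. Hence tw(G) = 4 exactly.

4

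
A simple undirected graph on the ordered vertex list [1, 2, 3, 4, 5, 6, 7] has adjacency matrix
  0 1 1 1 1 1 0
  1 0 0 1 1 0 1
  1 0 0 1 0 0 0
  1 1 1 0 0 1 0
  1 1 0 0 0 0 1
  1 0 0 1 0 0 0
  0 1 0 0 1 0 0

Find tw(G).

2

A width-2 tree decomposition is:
Bags: B1 = {1, 2, 5}  B2 = {1, 2, 4}  B3 = {1, 3, 4}  B4 = {2, 5, 7}  B5 = {1, 4, 6}
Tree: B1–B2, B2–B3, B1–B4, B3–B5
The largest bag has 3 vertices, giving width 2; this decomposition certifies tw(G) ≤ 2. Conversely, {1, 2, 4} is a clique of size 3, and the vertices of any clique must share a bag in every tree decomposition; so some bag has ≥ 3 vertices and tw(G) ≥ 2. Therefore the treewidth is 2.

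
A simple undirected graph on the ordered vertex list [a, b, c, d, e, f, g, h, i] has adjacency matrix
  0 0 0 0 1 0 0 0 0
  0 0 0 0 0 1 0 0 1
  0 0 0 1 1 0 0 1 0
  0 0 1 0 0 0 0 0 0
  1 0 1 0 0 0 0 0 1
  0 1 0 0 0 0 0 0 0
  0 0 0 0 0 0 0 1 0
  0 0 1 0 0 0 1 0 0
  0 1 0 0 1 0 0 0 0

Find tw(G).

A width-1 tree decomposition is:
Bags: B1 = {e, i}  B2 = {a, e}  B3 = {b, i}  B4 = {c, e}  B5 = {c, h}  B6 = {b, f}  B7 = {g, h}  B8 = {c, d}
Tree: B1–B2, B1–B3, B1–B4, B4–B5, B3–B6, B5–B7, B4–B8
The largest bag has 2 vertices, giving width 1; this decomposition certifies tw(G) ≤ 1. Since G has at least one edge (e.g. e–i), it is not an edgeless graph, so tw(G) ≥ 1. The upper and lower bounds meet at 1, so that is the treewidth.

1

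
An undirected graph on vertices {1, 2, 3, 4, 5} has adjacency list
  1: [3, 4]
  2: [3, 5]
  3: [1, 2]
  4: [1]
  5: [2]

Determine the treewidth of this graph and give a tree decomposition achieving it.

Treewidth 1.
One optimal decomposition is:
Bags: B1 = {2, 5}  B2 = {2, 3}  B3 = {1, 3}  B4 = {1, 4}
Tree: B1–B2, B2–B3, B3–B4

The largest bag has 2 vertices, giving width 1; this decomposition certifies tw(G) ≤ 1. Since G has at least one edge (e.g. 5–2), it is not an edgeless graph, so tw(G) ≥ 1. Hence tw(G) = 1 exactly.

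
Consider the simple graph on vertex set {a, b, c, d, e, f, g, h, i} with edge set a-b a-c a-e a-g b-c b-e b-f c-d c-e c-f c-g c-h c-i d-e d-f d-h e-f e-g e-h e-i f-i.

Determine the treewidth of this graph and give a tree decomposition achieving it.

Treewidth 3.
Bags: B1 = {b, c, e, f}  B2 = {a, b, c, e}  B3 = {c, d, e, f}  B4 = {a, c, e, g}  B5 = {c, e, f, i}  B6 = {c, d, e, h}
Tree: B1–B2, B1–B3, B2–B4, B1–B5, B3–B6

Each bag holds 4 vertices, so the decomposition has width 3, which upper-bounds the treewidth. On the other hand G contains the 4-clique {a, c, e, g}. A clique must lie in a single bag of any decomposition, so no decomposition can have width below 3. Hence tw(G) = 3 exactly.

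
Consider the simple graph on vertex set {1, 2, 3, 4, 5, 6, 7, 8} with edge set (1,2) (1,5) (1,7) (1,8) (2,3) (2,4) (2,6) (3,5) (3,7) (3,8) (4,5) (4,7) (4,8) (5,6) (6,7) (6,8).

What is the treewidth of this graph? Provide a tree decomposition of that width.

Each bag holds 5 vertices, so the decomposition has width 4, which upper-bounds the treewidth. For the lower bound: the 5 vertex sets {2,3}, {6,8}, {1,5}, {7}, {4} are disjoint, each induces a connected subgraph, and every pair is joined by at least one edge of G. Contracting each set to a single vertex therefore yields K_{5} as a minor, and since treewidth is minor-monotone, tw(G) ≥ tw(K_{5}) = 4. Therefore the treewidth is 4.

Treewidth 4.
One such decomposition:
Bags: B1 = {2, 3, 5, 7, 8}  B2 = {2, 5, 6, 7, 8}  B3 = {1, 2, 5, 7, 8}  B4 = {2, 4, 5, 7, 8}
Tree: B1–B2, B2–B3, B3–B4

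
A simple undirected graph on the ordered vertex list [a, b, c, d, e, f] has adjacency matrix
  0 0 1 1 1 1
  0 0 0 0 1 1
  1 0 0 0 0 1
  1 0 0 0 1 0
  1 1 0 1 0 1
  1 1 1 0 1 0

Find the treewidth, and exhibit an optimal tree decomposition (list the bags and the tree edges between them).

Each bag holds 3 vertices, so the decomposition has width 2, which upper-bounds the treewidth. Conversely, {a, d, e} is a clique of size 3, and the vertices of any clique must share a bag in every tree decomposition; so some bag has ≥ 3 vertices and tw(G) ≥ 2. Combining the bounds, tw(G) = 2.

Treewidth 2.
One such decomposition:
Bags: B1 = {a, e, f}  B2 = {a, c, f}  B3 = {a, d, e}  B4 = {b, e, f}
Tree: B1–B2, B1–B3, B1–B4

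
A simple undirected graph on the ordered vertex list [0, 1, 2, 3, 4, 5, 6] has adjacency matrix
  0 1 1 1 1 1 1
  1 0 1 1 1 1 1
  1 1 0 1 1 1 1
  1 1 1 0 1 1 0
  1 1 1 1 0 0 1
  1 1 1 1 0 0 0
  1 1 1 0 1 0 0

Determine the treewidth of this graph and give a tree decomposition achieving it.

Treewidth 4.
One optimal decomposition is:
Bags: B1 = {0, 1, 2, 3, 5}  B2 = {0, 1, 2, 3, 4}  B3 = {0, 1, 2, 4, 6}
Tree: B1–B2, B2–B3

Each bag holds 5 vertices, so the decomposition has width 4, which upper-bounds the treewidth. Conversely, {0, 1, 2, 3, 4} is a clique of size 5, and the vertices of any clique must share a bag in every tree decomposition; so some bag has ≥ 5 vertices and tw(G) ≥ 4. Combining the bounds, tw(G) = 4.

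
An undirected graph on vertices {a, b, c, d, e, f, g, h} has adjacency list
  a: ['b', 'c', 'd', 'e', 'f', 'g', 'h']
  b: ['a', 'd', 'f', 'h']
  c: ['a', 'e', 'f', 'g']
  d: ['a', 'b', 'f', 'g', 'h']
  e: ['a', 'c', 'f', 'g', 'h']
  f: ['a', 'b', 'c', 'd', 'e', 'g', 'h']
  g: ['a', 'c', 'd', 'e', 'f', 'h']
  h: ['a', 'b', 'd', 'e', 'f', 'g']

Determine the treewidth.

A width-4 tree decomposition is:
Bags: B1 = {a, d, f, g, h}  B2 = {a, e, f, g, h}  B3 = {a, c, e, f, g}  B4 = {a, b, d, f, h}
Tree: B1–B2, B2–B3, B1–B4
The largest bag has 5 vertices, giving width 4; this decomposition certifies tw(G) ≤ 4. Conversely, {a, d, f, g, h} is a clique of size 5, and the vertices of any clique must share a bag in every tree decomposition; so some bag has ≥ 5 vertices and tw(G) ≥ 4. Therefore the treewidth is 4.

4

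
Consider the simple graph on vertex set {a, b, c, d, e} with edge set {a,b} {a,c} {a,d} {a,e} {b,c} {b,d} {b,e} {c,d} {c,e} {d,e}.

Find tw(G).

A width-4 tree decomposition is:
Bags: B1 = {a, b, c, d, e}
Tree: (single bag)
A single bag containing all 5 vertices is trivially a valid decomposition of width 4. On the other hand G contains the 5-clique {a, b, c, d, e}. A clique must lie in a single bag of any decomposition, so no decomposition can have width below 4. Hence tw(G) = 4 exactly.

4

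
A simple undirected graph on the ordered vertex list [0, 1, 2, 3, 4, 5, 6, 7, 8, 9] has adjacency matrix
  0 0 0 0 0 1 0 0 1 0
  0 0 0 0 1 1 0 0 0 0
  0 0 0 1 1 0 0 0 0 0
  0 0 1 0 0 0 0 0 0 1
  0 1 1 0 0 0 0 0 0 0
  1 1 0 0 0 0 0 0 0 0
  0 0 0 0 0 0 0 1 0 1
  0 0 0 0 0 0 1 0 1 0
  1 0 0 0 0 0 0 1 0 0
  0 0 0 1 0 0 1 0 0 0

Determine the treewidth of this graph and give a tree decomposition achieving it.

Treewidth 2.
Bags: B1 = {2, 3, 9}  B2 = {2, 4, 9}  B3 = {1, 4, 9}  B4 = {1, 5, 9}  B5 = {0, 5, 9}  B6 = {0, 8, 9}  B7 = {7, 8, 9}  B8 = {6, 7, 9}
Tree: B1–B2, B2–B3, B3–B4, B4–B5, B5–B6, B6–B7, B7–B8

Every bag has size at most 3, so the width is 3 − 1 = 2 and tw(G) ≤ 2. Since 9–3–2–4–1–5–0–8–7–6–9 is a cycle in G, G is not acyclic. Forests are exactly the graphs of treewidth ≤ 1, so tw(G) ≥ 2. Combining the bounds, tw(G) = 2.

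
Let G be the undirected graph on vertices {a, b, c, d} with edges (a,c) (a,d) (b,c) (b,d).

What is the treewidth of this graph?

2

A width-2 tree decomposition is:
Bags: B1 = {a, b, c}  B2 = {a, b, d}
Tree: B1–B2
Every bag has size at most 3, so the width is 3 − 1 = 2 and tw(G) ≤ 2. The edges a–c–b–d–a form a cycle, so G is not a tree and its treewidth is at least 2. Therefore the treewidth is 2.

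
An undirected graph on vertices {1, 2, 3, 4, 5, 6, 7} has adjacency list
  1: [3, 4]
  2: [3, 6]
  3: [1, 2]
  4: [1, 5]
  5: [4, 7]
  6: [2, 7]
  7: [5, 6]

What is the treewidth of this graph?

A width-2 tree decomposition is:
Bags: B1 = {1, 3, 4}  B2 = {3, 4, 5}  B3 = {3, 5, 7}  B4 = {3, 6, 7}  B5 = {2, 3, 6}
Tree: B1–B2, B2–B3, B3–B4, B4–B5
The largest bag has 3 vertices, giving width 2; this decomposition certifies tw(G) ≤ 2. The edges 3–1–4–5–7–6–2–3 form a cycle, so G is not a tree and its treewidth is at least 2. Therefore the treewidth is 2.

2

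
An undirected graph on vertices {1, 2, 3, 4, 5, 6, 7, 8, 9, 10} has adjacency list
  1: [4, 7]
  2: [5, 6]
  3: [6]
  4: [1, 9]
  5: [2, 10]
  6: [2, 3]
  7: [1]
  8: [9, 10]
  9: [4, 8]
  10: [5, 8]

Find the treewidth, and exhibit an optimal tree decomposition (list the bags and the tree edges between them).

Each bag holds 2 vertices, so the decomposition has width 1, which upper-bounds the treewidth. G has an edge, so its treewidth is at least 1. Therefore the treewidth is 1.

Treewidth 1.
One optimal decomposition is:
Bags: B1 = {3, 6}  B2 = {2, 6}  B3 = {2, 5}  B4 = {5, 10}  B5 = {8, 10}  B6 = {8, 9}  B7 = {4, 9}  B8 = {1, 4}  B9 = {1, 7}
Tree: B1–B2, B2–B3, B3–B4, B4–B5, B5–B6, B6–B7, B7–B8, B8–B9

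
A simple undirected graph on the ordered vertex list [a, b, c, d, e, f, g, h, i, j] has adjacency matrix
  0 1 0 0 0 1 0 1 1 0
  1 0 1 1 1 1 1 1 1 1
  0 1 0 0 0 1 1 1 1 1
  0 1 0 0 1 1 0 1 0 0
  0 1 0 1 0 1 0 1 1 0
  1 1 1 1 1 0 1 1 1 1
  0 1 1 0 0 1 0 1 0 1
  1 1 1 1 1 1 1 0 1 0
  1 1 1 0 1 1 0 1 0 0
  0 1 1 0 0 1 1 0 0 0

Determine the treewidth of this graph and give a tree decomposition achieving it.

Treewidth 4.
One optimal decomposition is:
Bags: B1 = {b, c, f, h, i}  B2 = {a, b, f, h, i}  B3 = {b, c, f, g, h}  B4 = {b, e, f, h, i}  B5 = {b, d, e, f, h}  B6 = {b, c, f, g, j}
Tree: B1–B2, B1–B3, B1–B4, B4–B5, B3–B6

Each bag holds 5 vertices, so the decomposition has width 4, which upper-bounds the treewidth. On the other hand G contains the 5-clique {b, c, f, g, j}. A clique must lie in a single bag of any decomposition, so no decomposition can have width below 4. The upper and lower bounds meet at 4, so that is the treewidth.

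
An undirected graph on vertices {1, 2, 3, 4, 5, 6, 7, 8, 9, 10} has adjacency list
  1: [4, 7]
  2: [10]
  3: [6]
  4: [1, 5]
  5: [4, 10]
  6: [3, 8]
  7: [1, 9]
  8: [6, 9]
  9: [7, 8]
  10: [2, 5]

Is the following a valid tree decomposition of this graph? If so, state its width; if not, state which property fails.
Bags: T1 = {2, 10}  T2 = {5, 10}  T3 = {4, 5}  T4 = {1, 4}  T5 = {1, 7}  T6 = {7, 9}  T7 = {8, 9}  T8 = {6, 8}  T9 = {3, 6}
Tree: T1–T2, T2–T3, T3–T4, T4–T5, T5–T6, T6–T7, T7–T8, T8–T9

Yes; width 1.

Vertex coverage: the bags together contain {1, 2, 3, 4, 5, 6, 7, 8, 9, 10}, the full vertex set. Edge coverage: each edge of G has both endpoints in at least one bag. Running intersection: for every vertex, the bags containing it form a connected subtree. All three properties hold, so this is a valid tree decomposition of width max|bag| − 1 = 1, and hence tw(G) ≤ 1.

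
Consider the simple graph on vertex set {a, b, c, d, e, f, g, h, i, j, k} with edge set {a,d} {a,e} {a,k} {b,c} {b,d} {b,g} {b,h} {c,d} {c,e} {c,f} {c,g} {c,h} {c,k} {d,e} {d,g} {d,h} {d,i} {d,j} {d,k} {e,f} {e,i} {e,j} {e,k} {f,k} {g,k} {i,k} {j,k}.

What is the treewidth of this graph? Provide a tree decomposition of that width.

The largest bag has 4 vertices, giving width 3; this decomposition certifies tw(G) ≤ 3. For the lower bound, the 4 vertices {b, c, d, h} are pairwise adjacent, and any tree decomposition puts a clique entirely inside one bag — forcing width ≥ 3. The upper and lower bounds meet at 3, so that is the treewidth.

Treewidth 3.
Bags: B1 = {d, e, j, k}  B2 = {d, e, i, k}  B3 = {c, d, e, k}  B4 = {c, d, g, k}  B5 = {c, e, f, k}  B6 = {a, d, e, k}  B7 = {b, c, d, g}  B8 = {b, c, d, h}
Tree: B1–B2, B2–B3, B3–B4, B3–B5, B2–B6, B4–B7, B7–B8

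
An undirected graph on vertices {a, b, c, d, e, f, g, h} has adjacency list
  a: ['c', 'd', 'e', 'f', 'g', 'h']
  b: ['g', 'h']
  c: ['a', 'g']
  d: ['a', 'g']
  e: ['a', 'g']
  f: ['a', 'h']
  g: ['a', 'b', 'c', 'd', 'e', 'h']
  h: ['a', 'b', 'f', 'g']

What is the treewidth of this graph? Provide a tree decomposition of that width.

Treewidth 2.
Bags: B1 = {b, g, h}  B2 = {a, g, h}  B3 = {a, c, g}  B4 = {a, f, h}  B5 = {a, e, g}  B6 = {a, d, g}
Tree: B1–B2, B2–B3, B2–B4, B2–B5, B3–B6

The largest bag has 3 vertices, giving width 2; this decomposition certifies tw(G) ≤ 2. Conversely, {a, d, g} is a clique of size 3, and the vertices of any clique must share a bag in every tree decomposition; so some bag has ≥ 3 vertices and tw(G) ≥ 2. Hence tw(G) = 2 exactly.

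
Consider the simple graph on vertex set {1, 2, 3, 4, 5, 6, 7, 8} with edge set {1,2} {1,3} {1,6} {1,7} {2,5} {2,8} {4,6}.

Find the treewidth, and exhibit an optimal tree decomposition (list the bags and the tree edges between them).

Every bag has size at most 2, so the width is 2 − 1 = 1 and tw(G) ≤ 1. Since G has at least one edge (e.g. 1–2), it is not an edgeless graph, so tw(G) ≥ 1. The upper and lower bounds meet at 1, so that is the treewidth.

Treewidth 1.
One such decomposition:
Bags: B1 = {1, 2}  B2 = {1, 6}  B3 = {1, 7}  B4 = {2, 8}  B5 = {2, 5}  B6 = {4, 6}  B7 = {1, 3}
Tree: B1–B2, B1–B3, B1–B4, B4–B5, B2–B6, B1–B7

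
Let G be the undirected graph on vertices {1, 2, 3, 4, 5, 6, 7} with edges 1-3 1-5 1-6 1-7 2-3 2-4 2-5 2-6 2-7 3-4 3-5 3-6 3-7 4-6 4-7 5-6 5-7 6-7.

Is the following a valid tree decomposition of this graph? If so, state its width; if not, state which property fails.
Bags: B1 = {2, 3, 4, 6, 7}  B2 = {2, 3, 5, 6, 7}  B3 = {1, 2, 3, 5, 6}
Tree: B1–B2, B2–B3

A tree decomposition must satisfy three properties: every vertex lies in some bag; for every edge, both endpoints lie together in some bag; and for every vertex, the bags containing it form a connected subtree. Here edge (7,1) lies in no bag, so the decomposition is invalid.

No — edge (7,1) lies in no bag.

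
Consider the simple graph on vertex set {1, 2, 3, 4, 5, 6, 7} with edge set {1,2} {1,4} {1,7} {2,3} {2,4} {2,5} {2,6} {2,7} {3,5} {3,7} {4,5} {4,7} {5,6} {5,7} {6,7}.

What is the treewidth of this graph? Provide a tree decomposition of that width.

Treewidth 3.
One optimal decomposition is:
Bags: B1 = {1, 2, 4, 7}  B2 = {2, 4, 5, 7}  B3 = {2, 3, 5, 7}  B4 = {2, 5, 6, 7}
Tree: B1–B2, B2–B3, B3–B4

Every bag has size at most 4, so the width is 4 − 1 = 3 and tw(G) ≤ 3. On the other hand G contains the 4-clique {1, 2, 4, 7}. A clique must lie in a single bag of any decomposition, so no decomposition can have width below 3. The upper and lower bounds meet at 3, so that is the treewidth.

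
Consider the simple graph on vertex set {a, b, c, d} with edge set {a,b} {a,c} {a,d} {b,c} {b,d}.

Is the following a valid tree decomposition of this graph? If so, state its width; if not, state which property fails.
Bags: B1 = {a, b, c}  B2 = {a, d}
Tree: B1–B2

No — edge (b,d) lies in no bag.

A tree decomposition must satisfy three properties: every vertex lies in some bag; for every edge, both endpoints lie together in some bag; and for every vertex, the bags containing it form a connected subtree. Here edge (b,d) lies in no bag, so the decomposition is invalid.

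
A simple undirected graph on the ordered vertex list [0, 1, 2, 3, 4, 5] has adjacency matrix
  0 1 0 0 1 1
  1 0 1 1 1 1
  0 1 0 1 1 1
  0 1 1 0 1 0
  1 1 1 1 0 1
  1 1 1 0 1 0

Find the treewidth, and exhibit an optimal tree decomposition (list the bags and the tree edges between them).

Treewidth 3.
One such decomposition:
Bags: B1 = {1, 2, 4, 5}  B2 = {1, 2, 3, 4}  B3 = {0, 1, 4, 5}
Tree: B1–B2, B1–B3

The largest bag has 4 vertices, giving width 3; this decomposition certifies tw(G) ≤ 3. For the lower bound, the 4 vertices {0, 1, 4, 5} are pairwise adjacent, and any tree decomposition puts a clique entirely inside one bag — forcing width ≥ 3. Hence tw(G) = 3 exactly.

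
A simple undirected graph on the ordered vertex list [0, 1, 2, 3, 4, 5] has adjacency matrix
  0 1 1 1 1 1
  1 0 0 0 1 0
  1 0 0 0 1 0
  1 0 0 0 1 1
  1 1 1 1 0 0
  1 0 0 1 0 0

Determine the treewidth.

A width-2 tree decomposition is:
Bags: B1 = {0, 3, 4}  B2 = {0, 3, 5}  B3 = {0, 1, 4}  B4 = {0, 2, 4}
Tree: B1–B2, B1–B3, B1–B4
Each bag holds 3 vertices, so the decomposition has width 2, which upper-bounds the treewidth. For the lower bound, the 3 vertices {0, 1, 4} are pairwise adjacent, and any tree decomposition puts a clique entirely inside one bag — forcing width ≥ 2. Hence tw(G) = 2 exactly.

2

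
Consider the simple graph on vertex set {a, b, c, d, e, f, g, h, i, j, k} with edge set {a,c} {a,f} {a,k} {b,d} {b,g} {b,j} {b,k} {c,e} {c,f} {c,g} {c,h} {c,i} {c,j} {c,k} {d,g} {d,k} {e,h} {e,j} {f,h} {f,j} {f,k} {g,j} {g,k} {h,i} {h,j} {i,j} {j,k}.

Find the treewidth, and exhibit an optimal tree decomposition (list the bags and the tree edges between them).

Treewidth 3.
One such decomposition:
Bags: B1 = {c, f, h, j}  B2 = {c, f, j, k}  B3 = {c, g, j, k}  B4 = {c, e, h, j}  B5 = {a, c, f, k}  B6 = {b, g, j, k}  B7 = {b, d, g, k}  B8 = {c, h, i, j}
Tree: B1–B2, B2–B3, B1–B4, B2–B5, B3–B6, B6–B7, B4–B8

Every bag has size at most 4, so the width is 4 − 1 = 3 and tw(G) ≤ 3. For the lower bound, the 4 vertices {b, d, g, k} are pairwise adjacent, and any tree decomposition puts a clique entirely inside one bag — forcing width ≥ 3. Hence tw(G) = 3 exactly.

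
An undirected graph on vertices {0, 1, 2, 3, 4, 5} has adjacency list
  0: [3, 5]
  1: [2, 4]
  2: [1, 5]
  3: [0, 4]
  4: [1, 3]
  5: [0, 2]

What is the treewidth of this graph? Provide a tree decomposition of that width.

Each bag holds 3 vertices, so the decomposition has width 2, which upper-bounds the treewidth. For the lower bound, G contains the cycle 2–1–4–3–0–5–2, so G is not a forest; only forests have treewidth ≤ 1, hence tw(G) ≥ 2. Therefore the treewidth is 2.

Treewidth 2.
One optimal decomposition is:
Bags: B1 = {1, 2, 4}  B2 = {2, 3, 4}  B3 = {0, 2, 3}  B4 = {0, 2, 5}
Tree: B1–B2, B2–B3, B3–B4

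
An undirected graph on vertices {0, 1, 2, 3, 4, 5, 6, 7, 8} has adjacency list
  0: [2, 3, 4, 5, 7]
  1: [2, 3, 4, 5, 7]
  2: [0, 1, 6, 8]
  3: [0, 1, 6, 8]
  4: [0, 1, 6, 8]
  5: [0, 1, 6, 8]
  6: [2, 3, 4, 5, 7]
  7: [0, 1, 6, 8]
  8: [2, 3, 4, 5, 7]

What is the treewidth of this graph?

4

A width-4 tree decomposition is:
Bags: B1 = {0, 1, 5, 6, 8}  B2 = {0, 1, 3, 6, 8}  B3 = {0, 1, 2, 6, 8}  B4 = {0, 1, 6, 7, 8}  B5 = {0, 1, 4, 6, 8}
Tree: B1–B2, B2–B3, B3–B4, B4–B5
Every bag has size at most 5, so the width is 5 − 1 = 4 and tw(G) ≤ 4. For the lower bound: the 5 vertex sets {1,5}, {3,6}, {0,2}, {8}, {7} are disjoint, each induces a connected subgraph, and every pair is joined by at least one edge of G. Contracting each set to a single vertex therefore yields K_{5} as a minor, and since treewidth is minor-monotone, tw(G) ≥ tw(K_{5}) = 4. Combining the bounds, tw(G) = 4.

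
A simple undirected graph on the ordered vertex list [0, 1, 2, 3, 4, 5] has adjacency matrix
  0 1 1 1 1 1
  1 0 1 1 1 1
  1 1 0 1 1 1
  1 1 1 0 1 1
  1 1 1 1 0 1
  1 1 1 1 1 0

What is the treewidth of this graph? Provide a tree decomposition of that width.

A single bag containing all 6 vertices is trivially a valid decomposition of width 5. For the lower bound, the 6 vertices {0, 1, 2, 3, 4, 5} are pairwise adjacent, and any tree decomposition puts a clique entirely inside one bag — forcing width ≥ 5. The upper and lower bounds meet at 5, so that is the treewidth.

Treewidth 5.
One optimal decomposition is:
Bags: B1 = {0, 1, 2, 3, 4, 5}
Tree: (single bag)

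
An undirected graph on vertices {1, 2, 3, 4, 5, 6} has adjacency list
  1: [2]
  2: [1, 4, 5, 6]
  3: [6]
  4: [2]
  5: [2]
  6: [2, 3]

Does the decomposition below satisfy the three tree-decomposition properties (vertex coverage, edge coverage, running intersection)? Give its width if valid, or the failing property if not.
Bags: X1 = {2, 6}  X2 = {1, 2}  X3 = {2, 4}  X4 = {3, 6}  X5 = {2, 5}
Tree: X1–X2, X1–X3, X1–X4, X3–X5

Checking the three conditions: (i) the bags cover all of {1, 2, 3, 4, 5, 6}; (ii) for each edge, some bag contains both endpoints; (iii) the bags containing any fixed vertex form a subtree. All hold, so the decomposition is valid with width 2 − 1 = 1.

Yes; width 1.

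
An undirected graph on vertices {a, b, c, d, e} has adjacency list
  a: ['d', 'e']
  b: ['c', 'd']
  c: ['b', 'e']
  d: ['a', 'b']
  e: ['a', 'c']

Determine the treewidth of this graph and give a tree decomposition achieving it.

Treewidth 2.
One optimal decomposition is:
Bags: B1 = {b, c, d}  B2 = {c, d, e}  B3 = {a, d, e}
Tree: B1–B2, B2–B3

Each bag holds 3 vertices, so the decomposition has width 2, which upper-bounds the treewidth. The edges d–b–c–e–a–d form a cycle, so G is not a tree and its treewidth is at least 2. Combining the bounds, tw(G) = 2.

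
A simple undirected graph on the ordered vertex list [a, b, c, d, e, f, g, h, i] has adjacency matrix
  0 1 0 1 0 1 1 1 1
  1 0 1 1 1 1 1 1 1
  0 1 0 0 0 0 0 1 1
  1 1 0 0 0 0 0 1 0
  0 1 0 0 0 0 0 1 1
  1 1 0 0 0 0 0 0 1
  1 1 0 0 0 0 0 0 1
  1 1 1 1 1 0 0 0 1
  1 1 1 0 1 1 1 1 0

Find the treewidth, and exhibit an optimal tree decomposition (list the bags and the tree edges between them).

Treewidth 3.
Bags: B1 = {a, b, h, i}  B2 = {a, b, f, i}  B3 = {a, b, d, h}  B4 = {a, b, g, i}  B5 = {b, e, h, i}  B6 = {b, c, h, i}
Tree: B1–B2, B1–B3, B1–B4, B1–B5, B5–B6

Every bag has size at most 4, so the width is 4 − 1 = 3 and tw(G) ≤ 3. For the lower bound, the 4 vertices {a, b, d, h} are pairwise adjacent, and any tree decomposition puts a clique entirely inside one bag — forcing width ≥ 3. Combining the bounds, tw(G) = 3.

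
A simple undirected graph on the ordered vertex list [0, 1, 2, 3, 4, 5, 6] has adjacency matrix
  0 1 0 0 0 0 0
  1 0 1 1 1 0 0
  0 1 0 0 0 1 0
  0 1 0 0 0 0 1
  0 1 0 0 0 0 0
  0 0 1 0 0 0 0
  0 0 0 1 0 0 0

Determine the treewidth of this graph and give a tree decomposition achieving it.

The largest bag has 2 vertices, giving width 1; this decomposition certifies tw(G) ≤ 1. Since G has at least one edge (e.g. 2–1), it is not an edgeless graph, so tw(G) ≥ 1. Combining the bounds, tw(G) = 1.

Treewidth 1.
One such decomposition:
Bags: B1 = {1, 2}  B2 = {2, 5}  B3 = {0, 1}  B4 = {1, 3}  B5 = {3, 6}  B6 = {1, 4}
Tree: B1–B2, B1–B3, B1–B4, B4–B5, B3–B6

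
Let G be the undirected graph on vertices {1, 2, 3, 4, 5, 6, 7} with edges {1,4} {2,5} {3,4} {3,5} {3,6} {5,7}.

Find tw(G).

1

A width-1 tree decomposition is:
Bags: B1 = {3, 5}  B2 = {2, 5}  B3 = {3, 4}  B4 = {3, 6}  B5 = {1, 4}  B6 = {5, 7}
Tree: B1–B2, B1–B3, B1–B4, B3–B5, B1–B6
Every bag has size at most 2, so the width is 2 − 1 = 1 and tw(G) ≤ 1. Any graph with an edge has treewidth ≥ 1, and G has the edge 5–3. The upper and lower bounds meet at 1, so that is the treewidth.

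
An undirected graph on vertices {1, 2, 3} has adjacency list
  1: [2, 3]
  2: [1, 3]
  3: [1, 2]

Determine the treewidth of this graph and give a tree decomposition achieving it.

Treewidth 2.
One optimal decomposition is:
Bags: B1 = {1, 2, 3}
Tree: (single bag)

With just one bag of size 3, the width is 3 − 1 = 2, so tw(G) ≤ 2. Conversely, {1, 2, 3} is a clique of size 3, and the vertices of any clique must share a bag in every tree decomposition; so some bag has ≥ 3 vertices and tw(G) ≥ 2. Combining the bounds, tw(G) = 2.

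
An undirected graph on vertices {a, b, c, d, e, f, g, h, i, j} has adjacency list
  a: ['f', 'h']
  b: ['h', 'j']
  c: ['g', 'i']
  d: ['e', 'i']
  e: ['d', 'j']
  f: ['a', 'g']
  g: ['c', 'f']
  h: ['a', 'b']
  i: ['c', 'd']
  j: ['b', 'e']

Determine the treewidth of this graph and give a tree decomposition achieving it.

The largest bag has 3 vertices, giving width 2; this decomposition certifies tw(G) ≤ 2. For the lower bound, G contains the cycle i–d–e–j–b–h–a–f–g–c–i, so G is not a forest; only forests have treewidth ≤ 1, hence tw(G) ≥ 2. Combining the bounds, tw(G) = 2.

Treewidth 2.
One optimal decomposition is:
Bags: B1 = {d, e, i}  B2 = {e, i, j}  B3 = {b, i, j}  B4 = {b, h, i}  B5 = {a, h, i}  B6 = {a, f, i}  B7 = {f, g, i}  B8 = {c, g, i}
Tree: B1–B2, B2–B3, B3–B4, B4–B5, B5–B6, B6–B7, B7–B8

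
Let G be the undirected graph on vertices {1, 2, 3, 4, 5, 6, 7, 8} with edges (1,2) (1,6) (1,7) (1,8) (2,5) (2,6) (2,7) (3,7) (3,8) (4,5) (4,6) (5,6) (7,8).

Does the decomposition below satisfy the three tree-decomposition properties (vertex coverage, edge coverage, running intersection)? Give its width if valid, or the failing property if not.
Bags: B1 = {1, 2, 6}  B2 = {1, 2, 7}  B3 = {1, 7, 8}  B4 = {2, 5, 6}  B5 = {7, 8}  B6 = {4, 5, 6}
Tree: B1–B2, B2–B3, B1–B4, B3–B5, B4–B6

A tree decomposition must satisfy three properties: every vertex lies in some bag; for every edge, both endpoints lie together in some bag; and for every vertex, the bags containing it form a connected subtree. Here vertex 3 appears in no bag, so the decomposition is invalid.

No — vertex 3 appears in no bag.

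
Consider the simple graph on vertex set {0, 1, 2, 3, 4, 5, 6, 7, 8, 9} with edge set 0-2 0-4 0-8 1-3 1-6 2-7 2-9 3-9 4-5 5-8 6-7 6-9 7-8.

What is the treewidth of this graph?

A width-2 tree decomposition is:
Bags: B1 = {4, 5, 8}  B2 = {0, 4, 8}  B3 = {0, 7, 8}  B4 = {0, 2, 7}  B5 = {2, 6, 7}  B6 = {2, 6, 9}  B7 = {1, 6, 9}  B8 = {1, 3, 9}
Tree: B1–B2, B2–B3, B3–B4, B4–B5, B5–B6, B6–B7, B7–B8
Every bag has size at most 3, so the width is 3 − 1 = 2 and tw(G) ≤ 2. For the lower bound, G contains the cycle 5–4–0–8–5, so G is not a forest; only forests have treewidth ≤ 1, hence tw(G) ≥ 2. The upper and lower bounds meet at 2, so that is the treewidth.

2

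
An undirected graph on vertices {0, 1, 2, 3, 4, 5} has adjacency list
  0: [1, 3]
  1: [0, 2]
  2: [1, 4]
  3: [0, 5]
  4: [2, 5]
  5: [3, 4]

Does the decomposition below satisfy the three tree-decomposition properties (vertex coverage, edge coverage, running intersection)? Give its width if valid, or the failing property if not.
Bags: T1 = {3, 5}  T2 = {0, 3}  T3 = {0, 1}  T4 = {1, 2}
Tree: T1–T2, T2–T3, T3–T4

A tree decomposition must satisfy three properties: every vertex lies in some bag; for every edge, both endpoints lie together in some bag; and for every vertex, the bags containing it form a connected subtree. Here vertex 4 appears in no bag, so the decomposition is invalid.

No — vertex 4 appears in no bag.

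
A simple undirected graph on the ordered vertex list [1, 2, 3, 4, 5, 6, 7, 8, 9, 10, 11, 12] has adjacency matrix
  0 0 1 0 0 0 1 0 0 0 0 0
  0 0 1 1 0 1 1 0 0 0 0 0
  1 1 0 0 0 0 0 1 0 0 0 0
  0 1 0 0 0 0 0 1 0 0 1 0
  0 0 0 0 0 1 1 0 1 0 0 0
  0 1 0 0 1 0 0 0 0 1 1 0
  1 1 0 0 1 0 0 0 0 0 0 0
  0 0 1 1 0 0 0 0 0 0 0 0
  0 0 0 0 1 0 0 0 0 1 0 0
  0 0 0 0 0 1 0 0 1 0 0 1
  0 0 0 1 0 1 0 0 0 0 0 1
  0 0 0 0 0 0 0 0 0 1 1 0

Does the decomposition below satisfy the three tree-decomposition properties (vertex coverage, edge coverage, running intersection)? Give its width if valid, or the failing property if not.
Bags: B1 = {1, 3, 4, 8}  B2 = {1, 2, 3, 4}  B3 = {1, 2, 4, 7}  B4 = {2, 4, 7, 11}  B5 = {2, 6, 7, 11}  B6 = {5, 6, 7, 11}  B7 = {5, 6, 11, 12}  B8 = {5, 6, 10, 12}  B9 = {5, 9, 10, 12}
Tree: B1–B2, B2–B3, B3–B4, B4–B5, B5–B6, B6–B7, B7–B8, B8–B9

Yes; width 3.

Every vertex of G appears in some bag (union = {1, 2, 3, 4, 5, 6, 7, 8, 9, 10, 11, 12}); every edge is covered by a bag; and for each vertex v the set of bags containing v is connected in the bag tree. The decomposition is therefore valid. The largest bag has 4 vertices, so the width is 3.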